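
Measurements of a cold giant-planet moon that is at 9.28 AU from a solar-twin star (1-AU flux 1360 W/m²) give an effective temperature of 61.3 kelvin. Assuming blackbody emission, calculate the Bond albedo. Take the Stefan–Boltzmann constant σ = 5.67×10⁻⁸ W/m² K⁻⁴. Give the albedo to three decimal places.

0.797

Flux at the orbit: S = 1360/(9.28)² = 15.79 W/m².
Rearranging the radiative balance, α = 1 − 4σT⁴/S.
4σT⁴ = 4·5.67×10⁻⁸·(61.3)⁴ = 3.202 W/m².
Hence α = 1 − 3.202/15.79 = 0.7972.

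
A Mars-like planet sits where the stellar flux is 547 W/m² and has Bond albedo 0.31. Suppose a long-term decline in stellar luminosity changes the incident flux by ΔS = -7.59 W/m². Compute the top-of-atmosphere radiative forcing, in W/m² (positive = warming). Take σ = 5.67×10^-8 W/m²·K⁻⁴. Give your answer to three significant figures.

Only a fraction (1−α) is absorbed and it's spread over 4πR², so ΔF = (1−α)ΔS/4 = -1.309 W/m².

-1.31 W/m²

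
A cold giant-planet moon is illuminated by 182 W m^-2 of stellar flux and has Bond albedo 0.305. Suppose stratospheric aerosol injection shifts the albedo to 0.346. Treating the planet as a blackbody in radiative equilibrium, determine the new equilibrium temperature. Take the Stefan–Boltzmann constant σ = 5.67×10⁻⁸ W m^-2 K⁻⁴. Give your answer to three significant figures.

T₂ = [S(1−α₂)/(4σ)]^(1/4) = [182.0·0.654/(4σ)]^(1/4) = 151.4 K.

151 K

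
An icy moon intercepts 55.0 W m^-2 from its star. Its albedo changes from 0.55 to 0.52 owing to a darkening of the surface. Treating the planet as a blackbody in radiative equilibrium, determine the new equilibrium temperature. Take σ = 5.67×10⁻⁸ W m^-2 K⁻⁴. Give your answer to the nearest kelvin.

104 kelvin

New equilibrium: T₂ = [(1−0.52)·55.00/(4σ)]^(1/4) = 103.9 K.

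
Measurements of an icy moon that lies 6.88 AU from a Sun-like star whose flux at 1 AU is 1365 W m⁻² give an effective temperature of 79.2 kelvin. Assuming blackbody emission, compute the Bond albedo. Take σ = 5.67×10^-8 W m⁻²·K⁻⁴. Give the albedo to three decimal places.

0.691

Irradiance scales as 1/d², so S = 1365 W m⁻² × (1/6.88)² = 28.84 W m⁻².
Energy balance: S(1−α)/4 = σT⁴, so 1−α = 4σT⁴/S.
σT⁴ = 2.231 W m⁻², so 4σT⁴ = 8.924 W m⁻².
Hence α = 1 − 8.924/28.84 = 0.6906.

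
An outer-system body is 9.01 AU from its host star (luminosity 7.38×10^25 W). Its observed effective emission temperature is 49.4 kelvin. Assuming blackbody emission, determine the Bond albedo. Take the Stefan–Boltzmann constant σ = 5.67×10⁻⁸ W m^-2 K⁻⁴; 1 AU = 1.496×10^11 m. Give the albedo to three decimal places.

Orbital distance: d = 9.01 AU = 1.348×10^12 m.
Spreading L over a sphere of radius d: S = 7.38×10^25/(4π·1.35×10^12²) = 3.232 W m^-2.
From σT⁴ = S(1−α)/4 we invert for α: 1−α = 4σT⁴/S.
4σT⁴ = 4·5.67×10⁻⁸·(49.4)⁴ = 1.351 W m^-2.
Hence α = 1 − 1.351/3.232 = 0.5822.

0.582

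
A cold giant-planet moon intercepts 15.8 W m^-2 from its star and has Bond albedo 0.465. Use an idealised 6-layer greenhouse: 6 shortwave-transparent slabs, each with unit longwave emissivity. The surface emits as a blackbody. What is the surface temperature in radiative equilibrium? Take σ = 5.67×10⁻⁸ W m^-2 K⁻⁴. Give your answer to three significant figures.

127 K

OLR = S(1−α)/4 = 2.113 W m^-2; the top layer radiates at T_e = 78.13 K.
Layer-by-layer balance gives σT_s⁴ = (N+1)σT_e⁴, so T_s = 7^¼·78.13 = 127.1 K.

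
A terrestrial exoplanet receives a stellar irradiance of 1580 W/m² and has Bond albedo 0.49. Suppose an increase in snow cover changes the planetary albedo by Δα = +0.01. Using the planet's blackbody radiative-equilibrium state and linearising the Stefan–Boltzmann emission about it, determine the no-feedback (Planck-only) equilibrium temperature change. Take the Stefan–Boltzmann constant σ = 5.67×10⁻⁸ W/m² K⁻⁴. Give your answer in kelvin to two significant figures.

-1.2 kelvin

Unperturbed T_e = [1580·(1−0.49)/(4σ)]^¼ = 244.1 K.
The change in absorbed flux is Δ[S(1−α)/4] = −SΔα/4 = -3.950 W/m².
The Planck feedback parameter is 4σT_e³ = 3.301 W/m²/K.
ΔT₀ = ΔF/λ_P = -3.950/3.301 = -1.20 K.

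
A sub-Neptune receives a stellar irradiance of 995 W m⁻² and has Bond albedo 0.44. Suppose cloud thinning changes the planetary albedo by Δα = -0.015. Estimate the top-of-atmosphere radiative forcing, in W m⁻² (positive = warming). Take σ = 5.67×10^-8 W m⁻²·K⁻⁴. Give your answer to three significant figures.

3.73 W m⁻²

The change in absorbed flux is Δ[S(1−α)/4] = −SΔα/4 = 3.731 W m⁻².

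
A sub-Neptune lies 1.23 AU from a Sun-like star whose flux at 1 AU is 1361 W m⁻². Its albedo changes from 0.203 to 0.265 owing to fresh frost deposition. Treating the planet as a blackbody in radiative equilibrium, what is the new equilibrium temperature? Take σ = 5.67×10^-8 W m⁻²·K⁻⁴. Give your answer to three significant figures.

232 K

Flux at the orbit: S = 1361/(1.23)² = 899.6 W m⁻².
New equilibrium: T₂ = [(1−0.265)·899.6/(4σ)]^(1/4) = 232.4 K.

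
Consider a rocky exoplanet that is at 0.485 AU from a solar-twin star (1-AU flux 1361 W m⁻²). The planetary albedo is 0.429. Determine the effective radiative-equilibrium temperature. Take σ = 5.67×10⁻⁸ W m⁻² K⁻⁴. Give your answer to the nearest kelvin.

347 kelvin

Flux at the orbit: S = 1361/(0.485)² = 5786 W m⁻².
Absorbed flux (global mean): S(1−α)/4 = 5786·0.571/4 = 825.9 W m⁻².
Balancing against σT⁴: T = (825.9/5.67×10⁻⁸)^(1/4) = 347.4 K.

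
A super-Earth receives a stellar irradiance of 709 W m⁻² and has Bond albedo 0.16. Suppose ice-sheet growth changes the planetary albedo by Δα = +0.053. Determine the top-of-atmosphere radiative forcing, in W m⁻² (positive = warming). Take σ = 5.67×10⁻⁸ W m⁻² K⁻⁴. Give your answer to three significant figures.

TOA radiative forcing: ΔF = −S·Δα/4 = −709.0·(+0.053)/4 = -9.394 W m⁻².

-9.39 W m⁻²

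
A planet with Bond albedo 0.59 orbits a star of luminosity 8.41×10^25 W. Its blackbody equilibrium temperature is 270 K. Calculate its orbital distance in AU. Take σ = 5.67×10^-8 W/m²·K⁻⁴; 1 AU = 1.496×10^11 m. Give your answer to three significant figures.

Required flux: S = 4σT⁴/(1−α) = 2940 W/m².
From L = 4πd²S, d = √(8.41×10^25/(4π·2940)) = 4.771×10^10 m = 0.3189 AU.

0.319 AU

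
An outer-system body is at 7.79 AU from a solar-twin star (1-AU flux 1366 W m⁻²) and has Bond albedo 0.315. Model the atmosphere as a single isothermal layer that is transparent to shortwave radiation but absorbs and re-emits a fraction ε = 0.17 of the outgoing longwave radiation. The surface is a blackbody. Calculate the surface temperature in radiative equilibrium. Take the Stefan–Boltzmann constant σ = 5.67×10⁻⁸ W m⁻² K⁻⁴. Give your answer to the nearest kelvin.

Irradiance scales as 1/d², so S = 1366 W m⁻² × (1/7.79)² = 22.51 W m⁻².
Effective emission temperature (TOA balance): σT_e⁴ = S(1−α)/4 = 3.855 W m⁻² → T_e = 90.80 K.
Surface balance with a leaky layer gives σT_s⁴ = σT_e⁴·2/(2−ε), so T_s = T_e·[2/(2−0.17)]^(1/4) = 92.84 K.

93 K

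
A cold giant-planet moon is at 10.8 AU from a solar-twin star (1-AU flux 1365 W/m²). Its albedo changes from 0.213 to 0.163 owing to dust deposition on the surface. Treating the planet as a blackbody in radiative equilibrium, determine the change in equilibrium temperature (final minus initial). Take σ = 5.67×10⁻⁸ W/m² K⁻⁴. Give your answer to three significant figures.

Flux at the orbit: S = 1365/(10.8)² = 11.70 W/m².
With α = 0.213, T₁ = 79.83 K.
Final:   T₂ = [S(1−0.163)/(4σ)]^(1/4) = 81.07 K.
Change: 81.07 − 79.83 = 1.239 K.

1.24 kelvin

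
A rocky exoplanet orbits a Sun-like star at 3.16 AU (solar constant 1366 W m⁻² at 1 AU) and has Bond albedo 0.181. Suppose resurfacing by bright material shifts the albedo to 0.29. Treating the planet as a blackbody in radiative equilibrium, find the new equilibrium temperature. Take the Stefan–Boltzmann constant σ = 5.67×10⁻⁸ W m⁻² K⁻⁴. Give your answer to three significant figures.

Irradiance scales as 1/d², so S = 1366 W m⁻² × (1/3.16)² = 136.8 W m⁻².
T₂ = [S(1−α₂)/(4σ)]^(1/4) = [136.8·0.71/(4σ)]^(1/4) = 143.9 K.

144 K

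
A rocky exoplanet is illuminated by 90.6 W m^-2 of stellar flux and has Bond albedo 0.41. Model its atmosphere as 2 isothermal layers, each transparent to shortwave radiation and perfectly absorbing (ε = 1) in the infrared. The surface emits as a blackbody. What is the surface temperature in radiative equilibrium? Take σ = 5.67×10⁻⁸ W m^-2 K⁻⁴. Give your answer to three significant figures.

The effective emission temperature is T_e = [S(1−α)/(4σ)]^¼ = 123.9 K.
With N = 2 opaque layers, T_s = (N+1)^(1/4)·T_e = 3^(1/4)·123.9 = 163.1 K.

163 kelvin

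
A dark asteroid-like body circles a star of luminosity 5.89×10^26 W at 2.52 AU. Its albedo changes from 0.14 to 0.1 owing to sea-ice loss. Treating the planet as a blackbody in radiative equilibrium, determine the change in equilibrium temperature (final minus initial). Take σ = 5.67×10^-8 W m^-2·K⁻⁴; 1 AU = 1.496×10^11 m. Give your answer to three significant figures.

d = 2.52 × 1.496×10^11 m = 3.770×10^11 m.
Spreading L over a sphere of radius d: S = 5.89×10^26/(4π·3.77×10^11²) = 329.8 W m^-2.
Initial: T₁ = [S(1−0.14)/(4σ)]^(1/4) = 188.1 K.
With α = 0.1, T₂ = 190.2 K.
ΔT = T₂ − T₁ = 2.149 K.

2.15 K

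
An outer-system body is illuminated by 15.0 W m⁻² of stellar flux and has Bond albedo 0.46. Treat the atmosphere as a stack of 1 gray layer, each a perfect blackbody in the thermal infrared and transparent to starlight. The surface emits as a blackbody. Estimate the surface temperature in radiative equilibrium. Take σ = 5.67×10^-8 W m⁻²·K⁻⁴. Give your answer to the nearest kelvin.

Top-of-atmosphere balance: σT_e⁴ = S(1−α)/4 = 2.025 W m⁻² → T_e = 77.31 K.
Layer-by-layer balance gives σT_s⁴ = (N+1)σT_e⁴, so T_s = 2^¼·77.31 = 91.93 K.

92 kelvin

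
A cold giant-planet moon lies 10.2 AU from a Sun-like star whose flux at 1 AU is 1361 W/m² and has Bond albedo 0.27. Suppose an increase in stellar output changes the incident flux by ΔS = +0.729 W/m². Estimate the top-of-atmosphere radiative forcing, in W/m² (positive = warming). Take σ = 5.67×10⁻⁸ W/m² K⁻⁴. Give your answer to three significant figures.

Flux at the orbit: S = 1361/(10.2)² = 13.08 W/m².
ΔF = Δ[S(1−α)]/4 = (1−0.27)·+0.729/4 = 0.1330 W/m².

0.133 W/m²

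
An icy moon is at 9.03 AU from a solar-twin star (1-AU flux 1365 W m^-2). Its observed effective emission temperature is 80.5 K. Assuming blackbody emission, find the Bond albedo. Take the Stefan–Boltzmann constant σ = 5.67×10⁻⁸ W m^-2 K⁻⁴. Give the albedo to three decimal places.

0.431

Irradiance scales as 1/d², so S = 1365 W m^-2 × (1/9.03)² = 16.74 W m^-2.
From σT⁴ = S(1−α)/4 we invert for α: 1−α = 4σT⁴/S.
4σT⁴ = 4·5.67×10⁻⁸·(80.5)⁴ = 9.524 W m^-2.
Hence α = 1 − 9.524/16.74 = 0.4311.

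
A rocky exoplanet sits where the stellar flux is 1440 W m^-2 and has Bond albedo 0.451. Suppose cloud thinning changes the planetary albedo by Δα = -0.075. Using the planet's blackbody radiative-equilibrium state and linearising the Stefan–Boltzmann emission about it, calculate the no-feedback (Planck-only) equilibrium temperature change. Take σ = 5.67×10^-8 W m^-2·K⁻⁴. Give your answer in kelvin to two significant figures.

Unperturbed T_e = [1440·(1−0.451)/(4σ)]^¼ = 243.0 K.
TOA radiative forcing: ΔF = −S·Δα/4 = −1440·(-0.075)/4 = 27.00 W m^-2.
Planck response: λ_P = 4σT_e³ = 4·5.67×10⁻⁸·(243.0)³ = 3.254 W m^-2/K.
So ΔT₀ = 27.00/3.254 = 8.30 K.

8.3 kelvin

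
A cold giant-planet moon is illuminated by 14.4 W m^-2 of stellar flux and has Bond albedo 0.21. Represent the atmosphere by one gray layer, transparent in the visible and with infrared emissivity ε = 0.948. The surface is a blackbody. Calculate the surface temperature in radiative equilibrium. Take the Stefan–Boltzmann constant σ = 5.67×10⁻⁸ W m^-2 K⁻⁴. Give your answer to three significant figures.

The planet radiates to space at T_e = [S(1−α)/(4σ)]^(1/4) = 84.16 K.
For a single slab of emissivity ε, T_s⁴ = 2T_e⁴/(2−ε); thus T_s = 84.16·(1.901)^(1/4) = 98.82 K.

98.8 K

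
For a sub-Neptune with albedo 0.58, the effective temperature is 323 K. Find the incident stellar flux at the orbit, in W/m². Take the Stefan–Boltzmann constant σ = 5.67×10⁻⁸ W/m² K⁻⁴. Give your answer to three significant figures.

5880 W/m²

From S(1−α)/4 = σT⁴: S = 4σT⁴/(1−α).
σT⁴ = 5.67×10⁻⁸·(323)⁴ = 617.2 W/m².
S = 4·617.2/0.42 = 5878 W/m².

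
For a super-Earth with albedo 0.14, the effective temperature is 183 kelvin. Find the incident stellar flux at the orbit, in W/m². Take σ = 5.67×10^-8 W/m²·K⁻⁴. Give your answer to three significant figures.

296 W/m²

Invert the energy balance for S: S = 4σT⁴/(1−α).
σT⁴ = 5.67×10⁻⁸·(183)⁴ = 63.59 W/m².
So S = 4×63.59/(1−0.14) = 295.8 W/m².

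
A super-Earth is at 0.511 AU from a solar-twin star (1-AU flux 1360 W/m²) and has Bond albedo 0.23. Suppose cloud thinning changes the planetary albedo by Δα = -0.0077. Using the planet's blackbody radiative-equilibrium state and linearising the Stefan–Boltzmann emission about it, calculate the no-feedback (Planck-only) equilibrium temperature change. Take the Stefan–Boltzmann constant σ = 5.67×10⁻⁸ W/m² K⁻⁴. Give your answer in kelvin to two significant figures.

0.91 K

By the inverse-square law, S = 1360/0.511² = 5208 W/m².
Reference equilibrium: T_e = [S(1−α)/(4σ)]^(1/4) = 364.7 K.
The change in absorbed flux is Δ[S(1−α)/4] = −SΔα/4 = 10.03 W/m².
Planck response: λ_P = 4σT_e³ = 4·5.67×10⁻⁸·(364.7)³ = 11.00 W/m²/K.
ΔT₀ = ΔF/λ_P = 10.03/11.00 = 0.912 K.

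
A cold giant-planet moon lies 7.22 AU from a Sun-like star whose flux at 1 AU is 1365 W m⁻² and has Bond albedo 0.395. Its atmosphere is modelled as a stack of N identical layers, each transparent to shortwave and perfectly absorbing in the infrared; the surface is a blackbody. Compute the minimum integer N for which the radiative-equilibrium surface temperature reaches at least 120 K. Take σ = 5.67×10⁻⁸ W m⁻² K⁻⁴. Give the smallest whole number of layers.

By the inverse-square law, S = 1365/7.22² = 26.19 W m⁻².
Top-of-atmosphere balance: σT_e⁴ = S(1−α)/4 = 3.961 W m⁻² → T_e = 91.42 K.
T_s = (N+1)^(1/4)·T_e ≥ 120 K requires N+1 ≥ (T_s/T_e)⁴ = (120/91.42)⁴ = 2.969.
The minimum whole number is N = 2.

2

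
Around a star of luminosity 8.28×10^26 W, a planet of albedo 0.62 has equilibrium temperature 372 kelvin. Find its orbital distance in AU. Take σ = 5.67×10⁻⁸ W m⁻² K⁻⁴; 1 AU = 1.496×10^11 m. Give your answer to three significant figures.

Required flux: S = 4σT⁴/(1−α) = 11430 W m⁻².
From L = 4πd²S, d = √(8.28×10^26/(4π·11430)) = 7.593×10^10 m = 0.5075 AU.

0.508 AU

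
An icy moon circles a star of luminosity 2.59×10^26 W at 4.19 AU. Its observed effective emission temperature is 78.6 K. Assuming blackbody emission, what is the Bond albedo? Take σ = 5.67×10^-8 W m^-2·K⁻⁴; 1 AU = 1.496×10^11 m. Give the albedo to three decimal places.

d = 4.19 × 1.496×10^11 m = 6.268×10^11 m.
Flux at the orbit: S = L/(4πd²) = 2.59×10^26/(4π·(6.27×10^11)²) = 52.46 W m^-2.
Rearranging the radiative balance, α = 1 − 4σT⁴/S.
σT⁴ = 2.164 W m^-2, so 4σT⁴ = 8.656 W m^-2.
Hence α = 1 − 8.656/52.46 = 0.8350.

0.835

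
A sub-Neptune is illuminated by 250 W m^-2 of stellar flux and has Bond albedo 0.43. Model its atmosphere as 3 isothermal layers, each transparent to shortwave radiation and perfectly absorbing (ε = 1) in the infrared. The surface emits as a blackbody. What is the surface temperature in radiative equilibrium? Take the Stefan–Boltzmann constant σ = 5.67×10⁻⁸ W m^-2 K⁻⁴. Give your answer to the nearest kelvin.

224 K

The effective emission temperature is T_e = [S(1−α)/(4σ)]^¼ = 158.3 K.
For an N-layer opaque stack, T_s⁴ = (N+1)T_e⁴, hence T_s = (4)^(1/4)×158.3 K = 223.9 K.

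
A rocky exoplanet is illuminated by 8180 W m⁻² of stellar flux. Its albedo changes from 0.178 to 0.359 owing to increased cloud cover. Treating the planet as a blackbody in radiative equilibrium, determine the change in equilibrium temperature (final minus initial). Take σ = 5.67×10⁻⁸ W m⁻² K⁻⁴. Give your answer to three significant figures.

Before: T₁ = [8180·0.822/(4σ)]^(1/4) = 414.9 K.
Final:   T₂ = [S(1−0.359)/(4σ)]^(1/4) = 389.9 K.
Change: 389.9 − 414.9 = -25.01 K.

-25.0 K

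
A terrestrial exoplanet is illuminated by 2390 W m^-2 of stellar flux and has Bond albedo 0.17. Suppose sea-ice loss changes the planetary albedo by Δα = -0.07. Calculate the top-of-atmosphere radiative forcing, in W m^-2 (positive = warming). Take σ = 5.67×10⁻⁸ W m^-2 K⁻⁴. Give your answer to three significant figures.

41.8 W m^-2

The change in absorbed flux is Δ[S(1−α)/4] = −SΔα/4 = 41.83 W m^-2.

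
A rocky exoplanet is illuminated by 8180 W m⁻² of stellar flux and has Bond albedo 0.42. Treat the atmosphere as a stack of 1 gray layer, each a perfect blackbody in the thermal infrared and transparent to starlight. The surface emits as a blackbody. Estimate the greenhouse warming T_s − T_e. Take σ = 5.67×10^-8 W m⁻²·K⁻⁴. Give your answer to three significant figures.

72.0 kelvin

Top-of-atmosphere balance: σT_e⁴ = S(1−α)/4 = 1186 W m⁻² → T_e = 380.3 K.
Surface: T_s = (2)^¼·T_e = 452.3 K.
So the greenhouse effect raises the surface by 452.3 − 380.3 = 71.96 K.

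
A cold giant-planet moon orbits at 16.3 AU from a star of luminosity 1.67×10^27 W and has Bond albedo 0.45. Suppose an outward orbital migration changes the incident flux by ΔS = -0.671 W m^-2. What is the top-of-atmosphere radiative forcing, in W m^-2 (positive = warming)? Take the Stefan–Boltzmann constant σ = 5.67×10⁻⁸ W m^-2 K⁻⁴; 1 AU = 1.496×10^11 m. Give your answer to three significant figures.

-0.0923 W m^-2

Orbital distance: d = 16.3 AU = 2.438×10^12 m.
Flux at the orbit: S = L/(4πd²) = 1.67×10^27/(4π·(2.44×10^12)²) = 22.35 W m^-2.
ΔF = Δ[S(1−α)]/4 = (1−0.45)·-0.671/4 = -0.09226 W m^-2.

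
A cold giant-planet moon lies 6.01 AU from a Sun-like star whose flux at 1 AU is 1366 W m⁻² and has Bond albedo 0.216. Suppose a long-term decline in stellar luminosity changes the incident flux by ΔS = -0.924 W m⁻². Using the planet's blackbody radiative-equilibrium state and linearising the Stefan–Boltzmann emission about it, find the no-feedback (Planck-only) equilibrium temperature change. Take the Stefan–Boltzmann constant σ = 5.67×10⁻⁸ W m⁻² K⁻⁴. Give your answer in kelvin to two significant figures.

-0.65 kelvin

By the inverse-square law, S = 1366/6.01² = 37.82 W m⁻².
The baseline emission temperature is T_e = 106.9 K.
Only a fraction (1−α) is absorbed and it's spread over 4πR², so ΔF = (1−α)ΔS/4 = -0.1811 W m⁻².
Planck response: λ_P = 4σT_e³ = 4·5.67×10⁻⁸·(106.9)³ = 0.2773 W m⁻²/K.
So ΔT₀ = -0.1811/0.2773 = -0.653 K.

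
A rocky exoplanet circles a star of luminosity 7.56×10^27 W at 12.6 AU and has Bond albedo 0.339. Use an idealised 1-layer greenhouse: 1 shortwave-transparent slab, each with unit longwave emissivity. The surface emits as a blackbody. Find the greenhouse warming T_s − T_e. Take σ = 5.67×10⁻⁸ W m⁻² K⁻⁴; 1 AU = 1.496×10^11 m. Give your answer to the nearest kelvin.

d = 12.6 × 1.496×10^11 m = 1.885×10^12 m.
Flux at the orbit: S = L/(4πd²) = 7.56×10^27/(4π·(1.88×10^12)²) = 169.3 W m⁻².
OLR = S(1−α)/4 = 27.98 W m⁻²; the top layer radiates at T_e = 149.0 K.
Surface: T_s = (2)^¼·T_e = 177.2 K.
So the greenhouse effect raises the surface by 177.2 − 149.0 = 28.20 K.

28 K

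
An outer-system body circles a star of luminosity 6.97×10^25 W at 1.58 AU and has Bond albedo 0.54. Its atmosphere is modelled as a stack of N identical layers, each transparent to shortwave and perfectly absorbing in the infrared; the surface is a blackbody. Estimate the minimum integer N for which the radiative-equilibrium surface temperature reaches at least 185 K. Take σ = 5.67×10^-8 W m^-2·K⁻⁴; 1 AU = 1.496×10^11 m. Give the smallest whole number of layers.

d = 1.58 × 1.496×10^11 m = 2.364×10^11 m.
Flux at the orbit: S = L/(4πd²) = 6.97×10^25/(4π·(2.36×10^11)²) = 99.28 W m^-2.
Top-of-atmosphere balance: σT_e⁴ = S(1−α)/4 = 11.42 W m^-2 → T_e = 119.1 K.
Since T_s⁴ = (N+1)T_e⁴, we need N ≥ (T_s/T_e)⁴ − 1 = 4.817.
The minimum whole number is N = 5.

5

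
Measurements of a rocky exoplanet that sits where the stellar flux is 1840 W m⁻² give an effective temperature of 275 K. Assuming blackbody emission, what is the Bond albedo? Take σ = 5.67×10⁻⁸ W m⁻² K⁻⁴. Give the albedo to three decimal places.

Rearranging the radiative balance, α = 1 − 4σT⁴/S.
σT⁴ = 324.3 W m⁻², so 4σT⁴ = 1297 W m⁻².
1−α = 1297/1840 = 0.7049, so α = 0.2951.

0.295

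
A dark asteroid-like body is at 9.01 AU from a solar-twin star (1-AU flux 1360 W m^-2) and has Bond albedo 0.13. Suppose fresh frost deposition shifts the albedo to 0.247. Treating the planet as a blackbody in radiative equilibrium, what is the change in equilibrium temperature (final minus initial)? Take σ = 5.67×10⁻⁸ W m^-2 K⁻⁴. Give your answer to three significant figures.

-3.18 K

Irradiance scales as 1/d², so S = 1360 W m^-2 × (1/9.01)² = 16.75 W m^-2.
With α = 0.13, T₁ = 89.53 K.
Final:   T₂ = [S(1−0.247)/(4σ)]^(1/4) = 86.36 K.
Change: 86.36 − 89.53 = -3.175 K.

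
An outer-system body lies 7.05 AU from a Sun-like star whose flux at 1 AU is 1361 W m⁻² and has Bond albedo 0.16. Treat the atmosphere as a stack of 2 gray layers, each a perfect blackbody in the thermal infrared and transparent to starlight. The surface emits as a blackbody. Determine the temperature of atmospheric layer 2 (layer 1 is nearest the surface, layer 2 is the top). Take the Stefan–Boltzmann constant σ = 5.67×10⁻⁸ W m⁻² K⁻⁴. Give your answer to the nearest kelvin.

Flux at the orbit: S = 1361/(7.05)² = 27.38 W m⁻².
OLR = S(1−α)/4 = 5.750 W m⁻²; the top layer radiates at T_e = 100.4 K.
Each opaque layer satisfies 2T_j⁴ = T_{j−1}⁴ + T_{j+1}⁴, giving T_k⁴ = (N+1−k)T_e⁴.
With k = 2: T_2 = (2+1−2)^¼·100.4 K = 100.4 K.

100 K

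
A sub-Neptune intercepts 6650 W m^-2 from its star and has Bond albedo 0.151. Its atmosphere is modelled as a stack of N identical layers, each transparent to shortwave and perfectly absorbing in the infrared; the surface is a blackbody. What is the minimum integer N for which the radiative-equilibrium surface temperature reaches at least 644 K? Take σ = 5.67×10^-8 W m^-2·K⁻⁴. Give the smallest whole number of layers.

Top-of-atmosphere balance: σT_e⁴ = S(1−α)/4 = 1411 W m^-2 → T_e = 397.2 K.
Since T_s⁴ = (N+1)T_e⁴, we need N ≥ (T_s/T_e)⁴ − 1 = 5.910.
So N ≥ 5.910; the smallest integer is N = 6.

6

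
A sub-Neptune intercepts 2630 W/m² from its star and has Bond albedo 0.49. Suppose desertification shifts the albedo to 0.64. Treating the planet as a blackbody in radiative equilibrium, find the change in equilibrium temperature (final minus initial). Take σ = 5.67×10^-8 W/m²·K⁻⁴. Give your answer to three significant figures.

Initial: T₁ = [S(1−0.49)/(4σ)]^(1/4) = 277.3 K.
After:  T₂ = [2630·0.36/(4σ)]^(1/4) = 254.2 K.
ΔT = T₂ − T₁ = -23.13 K.

-23.1 kelvin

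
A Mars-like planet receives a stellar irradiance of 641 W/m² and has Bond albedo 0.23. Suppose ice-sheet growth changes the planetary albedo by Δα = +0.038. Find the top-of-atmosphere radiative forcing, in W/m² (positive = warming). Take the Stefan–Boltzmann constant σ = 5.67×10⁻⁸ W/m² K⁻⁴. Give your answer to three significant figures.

-6.09 W/m²

The change in absorbed flux is Δ[S(1−α)/4] = −SΔα/4 = -6.090 W/m².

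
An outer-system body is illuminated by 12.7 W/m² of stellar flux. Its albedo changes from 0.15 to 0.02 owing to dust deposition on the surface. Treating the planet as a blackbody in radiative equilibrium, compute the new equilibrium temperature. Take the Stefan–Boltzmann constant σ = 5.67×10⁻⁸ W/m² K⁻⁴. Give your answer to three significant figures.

With the new albedo, S(1−α₂)/4 = 3.111 W/m², so T₂ = 86.07 K.

86.1 K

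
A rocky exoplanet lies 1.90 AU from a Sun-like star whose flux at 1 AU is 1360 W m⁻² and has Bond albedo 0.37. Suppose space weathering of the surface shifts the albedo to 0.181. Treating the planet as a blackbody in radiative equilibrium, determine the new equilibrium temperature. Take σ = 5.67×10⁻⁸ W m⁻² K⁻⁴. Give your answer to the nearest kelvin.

192 K

Irradiance scales as 1/d², so S = 1360 W m⁻² × (1/1.90)² = 376.7 W m⁻².
T₂ = [S(1−α₂)/(4σ)]^(1/4) = [376.7·0.819/(4σ)]^(1/4) = 192.1 K.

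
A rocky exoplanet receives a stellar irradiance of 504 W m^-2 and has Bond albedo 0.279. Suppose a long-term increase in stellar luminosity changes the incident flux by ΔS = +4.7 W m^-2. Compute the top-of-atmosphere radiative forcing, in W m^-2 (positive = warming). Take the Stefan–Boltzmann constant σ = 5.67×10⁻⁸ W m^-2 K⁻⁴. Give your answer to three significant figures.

0.847 W m^-2

Only a fraction (1−α) is absorbed and it's spread over 4πR², so ΔF = (1−α)ΔS/4 = 0.8472 W m^-2.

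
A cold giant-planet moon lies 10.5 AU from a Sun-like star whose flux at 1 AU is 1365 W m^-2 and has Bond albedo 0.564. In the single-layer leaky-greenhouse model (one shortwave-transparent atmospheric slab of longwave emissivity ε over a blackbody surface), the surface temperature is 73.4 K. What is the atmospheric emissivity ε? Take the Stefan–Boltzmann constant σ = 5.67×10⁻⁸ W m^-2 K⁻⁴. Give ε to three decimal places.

By the inverse-square law, S = 1365/10.5² = 12.38 W m^-2.
TOA balance gives T_e = 69.85 K.
T_s⁴ = T_e⁴·2/(2−ε) → ε = 2 − 2(T_e/T_s)⁴ = 2 − 2·(69.85/73.4)⁴ = 0.3600.

0.360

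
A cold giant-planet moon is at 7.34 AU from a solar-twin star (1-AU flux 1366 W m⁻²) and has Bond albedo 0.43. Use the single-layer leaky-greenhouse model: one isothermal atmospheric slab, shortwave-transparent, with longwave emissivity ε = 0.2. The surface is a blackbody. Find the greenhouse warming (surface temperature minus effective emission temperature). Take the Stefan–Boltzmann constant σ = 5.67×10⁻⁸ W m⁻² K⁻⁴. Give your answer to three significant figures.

2.38 K

Flux at the orbit: S = 1366/(7.34)² = 25.35 W m⁻².
The planet radiates to space at T_e = [S(1−α)/(4σ)]^(1/4) = 89.35 K.
Surface balance with a leaky layer gives σT_s⁴ = σT_e⁴·2/(2−ε), so T_s = T_e·[2/(2−0.2)]^(1/4) = 91.73 K.
The atmosphere warms the surface by 2.385 K.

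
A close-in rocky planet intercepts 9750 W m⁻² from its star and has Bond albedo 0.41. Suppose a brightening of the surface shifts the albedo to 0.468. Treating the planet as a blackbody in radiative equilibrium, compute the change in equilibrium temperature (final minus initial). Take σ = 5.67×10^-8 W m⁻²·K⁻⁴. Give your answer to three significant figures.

With α = 0.41, T₁ = 399.1 K.
Final:   T₂ = [S(1−0.468)/(4σ)]^(1/4) = 388.9 K.
Change: 388.9 − 399.1 = -10.19 K.

-10.2 K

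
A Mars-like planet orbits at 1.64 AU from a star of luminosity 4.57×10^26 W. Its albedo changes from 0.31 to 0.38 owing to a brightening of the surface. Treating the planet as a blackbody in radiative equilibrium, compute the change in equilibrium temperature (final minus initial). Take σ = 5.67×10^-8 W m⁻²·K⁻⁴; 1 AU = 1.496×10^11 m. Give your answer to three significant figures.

Orbital distance: d = 1.64 AU = 2.453×10^11 m.
Spreading L over a sphere of radius d: S = 4.57×10^26/(4π·2.45×10^11²) = 604.2 W m⁻².
With α = 0.31, T₁ = 207.1 K.
Final:   T₂ = [S(1−0.38)/(4σ)]^(1/4) = 201.6 K.
Change: 201.6 − 207.1 = -5.464 K.

-5.46 kelvin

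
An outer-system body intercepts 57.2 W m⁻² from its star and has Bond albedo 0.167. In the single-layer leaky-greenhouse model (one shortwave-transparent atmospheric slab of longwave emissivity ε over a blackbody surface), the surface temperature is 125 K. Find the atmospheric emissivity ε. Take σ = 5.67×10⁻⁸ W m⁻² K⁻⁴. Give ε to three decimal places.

First, T_e = [57.20·(1−0.167)/(4σ)]^(1/4) = 120.4 K.
Inverting T_s⁴ = 2T_e⁴/(2−ε): (T_e/T_s)⁴ = 0.8605, so ε = 2(1 − 0.8605) = 0.2790.

0.279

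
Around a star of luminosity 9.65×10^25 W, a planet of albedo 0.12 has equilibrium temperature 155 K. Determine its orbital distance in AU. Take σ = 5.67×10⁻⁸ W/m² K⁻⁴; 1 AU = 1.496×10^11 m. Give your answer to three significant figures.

1.52 AU

The flux needed for this T is 4σT⁴/(1−0.12) = 148.8 W/m².
Then d = [L/(4πS)]^(1/2) = 2.272×10^11 m, i.e. 1.519 AU.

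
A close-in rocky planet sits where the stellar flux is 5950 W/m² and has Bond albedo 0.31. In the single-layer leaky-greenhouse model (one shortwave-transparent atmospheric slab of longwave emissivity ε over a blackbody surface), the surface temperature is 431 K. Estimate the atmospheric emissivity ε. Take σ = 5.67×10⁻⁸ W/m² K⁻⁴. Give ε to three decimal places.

TOA balance gives T_e = 366.8 K.
T_s⁴ = T_e⁴·2/(2−ε) → ε = 2 − 2(T_e/T_s)⁴ = 2 − 2·(366.8/431)⁴ = 0.9508.

0.951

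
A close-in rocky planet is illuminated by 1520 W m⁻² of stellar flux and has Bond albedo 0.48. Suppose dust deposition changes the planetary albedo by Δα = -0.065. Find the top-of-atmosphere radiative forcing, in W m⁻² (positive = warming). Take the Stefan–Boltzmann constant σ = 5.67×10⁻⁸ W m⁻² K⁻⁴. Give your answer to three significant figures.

TOA radiative forcing: ΔF = −S·Δα/4 = −1520·(-0.065)/4 = 24.70 W m⁻².

24.7 W m⁻²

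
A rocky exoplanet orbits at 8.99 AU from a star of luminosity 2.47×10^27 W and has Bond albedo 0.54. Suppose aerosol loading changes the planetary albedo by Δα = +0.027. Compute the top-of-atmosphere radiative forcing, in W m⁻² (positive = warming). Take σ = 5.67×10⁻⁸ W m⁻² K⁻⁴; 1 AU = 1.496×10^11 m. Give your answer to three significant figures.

Orbital distance: d = 8.99 AU = 1.345×10^12 m.
Spreading L over a sphere of radius d: S = 2.47×10^27/(4π·1.34×10^12²) = 108.7 W m⁻².
The change in absorbed flux is Δ[S(1−α)/4] = −SΔα/4 = -0.7335 W m⁻².

-0.734 W m⁻²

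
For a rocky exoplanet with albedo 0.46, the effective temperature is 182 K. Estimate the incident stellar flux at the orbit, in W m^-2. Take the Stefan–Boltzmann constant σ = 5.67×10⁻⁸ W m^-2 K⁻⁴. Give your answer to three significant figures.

461 W m^-2

From S(1−α)/4 = σT⁴: S = 4σT⁴/(1−α).
The emitted flux is σT⁴ = 62.21 W m^-2.
S = 4·62.21/0.54 = 460.8 W m^-2.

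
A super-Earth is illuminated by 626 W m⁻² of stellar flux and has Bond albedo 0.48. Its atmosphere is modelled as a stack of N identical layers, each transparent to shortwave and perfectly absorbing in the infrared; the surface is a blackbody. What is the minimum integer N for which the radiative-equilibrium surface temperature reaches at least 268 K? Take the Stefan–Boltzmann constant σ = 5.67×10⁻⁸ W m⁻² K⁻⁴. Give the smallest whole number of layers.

3

Top-of-atmosphere balance: σT_e⁴ = S(1−α)/4 = 81.38 W m⁻² → T_e = 194.6 K.
Need (N+1)T_e⁴ ≥ T_s⁴, i.e. N+1 ≥ (268/194.6)⁴ = 3.594.
The minimum whole number is N = 3.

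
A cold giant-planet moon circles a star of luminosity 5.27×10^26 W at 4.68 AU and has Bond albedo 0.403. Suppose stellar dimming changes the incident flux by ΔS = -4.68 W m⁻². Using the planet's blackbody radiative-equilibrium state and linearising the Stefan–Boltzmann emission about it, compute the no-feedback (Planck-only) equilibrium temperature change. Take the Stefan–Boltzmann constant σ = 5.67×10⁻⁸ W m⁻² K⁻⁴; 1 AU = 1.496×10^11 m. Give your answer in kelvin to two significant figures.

-1.7 K

Orbital distance: d = 4.68 AU = 7.001×10^11 m.
S = L/(4πd²) = 85.56 W m⁻².
The baseline emission temperature is T_e = 122.5 K.
Only a fraction (1−α) is absorbed and it's spread over 4πR², so ΔF = (1−α)ΔS/4 = -0.6985 W m⁻².
Planck response: λ_P = 4σT_e³ = 4·5.67×10⁻⁸·(122.5)³ = 0.4169 W m⁻²/K.
So ΔT₀ = -0.6985/0.4169 = -1.68 K.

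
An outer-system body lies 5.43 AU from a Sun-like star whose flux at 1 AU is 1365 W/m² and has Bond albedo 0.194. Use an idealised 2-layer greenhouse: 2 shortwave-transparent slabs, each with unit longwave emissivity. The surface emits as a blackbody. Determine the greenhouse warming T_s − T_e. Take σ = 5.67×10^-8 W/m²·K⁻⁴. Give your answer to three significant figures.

35.8 K

Irradiance scales as 1/d², so S = 1365 W/m² × (1/5.43)² = 46.29 W/m².
OLR = S(1−α)/4 = 9.328 W/m²; the top layer radiates at T_e = 113.3 K.
T_s = (N+1)^(1/4)·T_e = 149.1 K.
Warming: T_s − T_e = 35.80 K.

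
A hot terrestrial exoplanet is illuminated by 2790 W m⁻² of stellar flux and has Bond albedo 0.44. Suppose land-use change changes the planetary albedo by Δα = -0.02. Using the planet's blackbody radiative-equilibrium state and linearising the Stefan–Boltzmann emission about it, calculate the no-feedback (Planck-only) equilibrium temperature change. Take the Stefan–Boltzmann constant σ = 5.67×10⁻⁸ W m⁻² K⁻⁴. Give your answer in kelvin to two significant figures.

2.6 K

Reference equilibrium: T_e = [S(1−α)/(4σ)]^(1/4) = 288.1 K.
TOA radiative forcing: ΔF = −S·Δα/4 = −2790·(-0.02)/4 = 13.95 W m⁻².
Planck response: λ_P = 4σT_e³ = 4·5.67×10⁻⁸·(288.1)³ = 5.423 W m⁻²/K.
Hence the no-feedback warming is ΔF/(4σT_e³) = 2.57 K.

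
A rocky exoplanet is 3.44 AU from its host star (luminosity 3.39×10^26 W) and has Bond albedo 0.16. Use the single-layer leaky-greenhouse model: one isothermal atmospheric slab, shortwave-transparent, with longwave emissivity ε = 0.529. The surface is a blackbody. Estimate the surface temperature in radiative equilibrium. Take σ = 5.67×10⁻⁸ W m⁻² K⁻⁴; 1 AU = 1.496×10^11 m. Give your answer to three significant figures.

d = 3.44 × 1.496×10^11 m = 5.146×10^11 m.
Spreading L over a sphere of radius d: S = 3.39×10^26/(4π·5.15×10^11²) = 101.9 W m⁻².
Effective emission temperature (TOA balance): σT_e⁴ = S(1−α)/4 = 21.39 W m⁻² → T_e = 139.4 K.
The surface balance (absorbed SW + ε·downward IR = σT_s⁴) with T_a⁴ = T_s⁴/2 reduces to T_s = T_e·[2/(2−ε)]^¼ = 150.5 K.

150 K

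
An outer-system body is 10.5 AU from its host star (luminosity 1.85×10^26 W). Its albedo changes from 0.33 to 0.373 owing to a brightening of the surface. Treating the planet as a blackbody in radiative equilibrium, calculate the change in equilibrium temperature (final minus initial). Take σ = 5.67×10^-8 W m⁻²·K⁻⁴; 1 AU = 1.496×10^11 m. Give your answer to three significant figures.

d = 10.5 × 1.496×10^11 m = 1.571×10^12 m.
Flux at the orbit: S = L/(4πd²) = 1.85×10^26/(4π·(1.57×10^12)²) = 5.967 W m⁻².
With α = 0.33, T₁ = 64.79 K.
With α = 0.373, T₂ = 63.73 K.
Change: 63.73 − 64.79 = -1.066 K.

-1.07 kelvin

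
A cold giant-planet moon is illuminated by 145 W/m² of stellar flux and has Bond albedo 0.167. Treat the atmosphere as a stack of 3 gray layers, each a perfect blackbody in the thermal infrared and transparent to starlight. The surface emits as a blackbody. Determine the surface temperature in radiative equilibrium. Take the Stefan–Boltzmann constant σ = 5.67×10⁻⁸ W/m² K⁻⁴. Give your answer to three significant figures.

The effective emission temperature is T_e = [S(1−α)/(4σ)]^¼ = 151.9 K.
Layer-by-layer balance gives σT_s⁴ = (N+1)σT_e⁴, so T_s = 4^¼·151.9 = 214.8 K.

215 K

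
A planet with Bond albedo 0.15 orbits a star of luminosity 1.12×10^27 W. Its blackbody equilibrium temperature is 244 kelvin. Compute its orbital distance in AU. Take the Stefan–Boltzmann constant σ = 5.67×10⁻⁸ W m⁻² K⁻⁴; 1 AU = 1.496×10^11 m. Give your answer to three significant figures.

2.05 AU

Required flux: S = 4σT⁴/(1−α) = 945.8 W m⁻².
S = L/(4πd²) → d = √(L/4πS) = √(1.12×10^27/(4π·945.8)) = 3.070×10^11 m = 2.052 AU.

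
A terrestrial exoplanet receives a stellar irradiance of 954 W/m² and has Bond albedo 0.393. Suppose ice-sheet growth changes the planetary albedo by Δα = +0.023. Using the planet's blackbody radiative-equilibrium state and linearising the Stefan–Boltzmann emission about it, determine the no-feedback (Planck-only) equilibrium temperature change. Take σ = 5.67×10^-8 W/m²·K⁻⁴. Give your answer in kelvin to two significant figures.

-2.1 K

Unperturbed T_e = [954.0·(1−0.393)/(4σ)]^¼ = 224.8 K.
TOA radiative forcing: ΔF = −S·Δα/4 = −954.0·(+0.023)/4 = -5.486 W/m².
Planck response: λ_P = 4σT_e³ = 4·5.67×10⁻⁸·(224.8)³ = 2.576 W/m²/K.
ΔT₀ = ΔF/λ_P = -5.486/2.576 = -2.13 K.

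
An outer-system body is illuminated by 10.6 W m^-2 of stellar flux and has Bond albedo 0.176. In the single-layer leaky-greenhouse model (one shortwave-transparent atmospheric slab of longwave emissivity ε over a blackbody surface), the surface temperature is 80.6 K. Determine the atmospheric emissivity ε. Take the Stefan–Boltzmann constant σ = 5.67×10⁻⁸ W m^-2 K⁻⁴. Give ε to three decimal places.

Effective temperature: T_e = [S(1−α)/(4σ)]^(1/4) = 78.78 K.
Inverting T_s⁴ = 2T_e⁴/(2−ε): (T_e/T_s)⁴ = 0.9125, so ε = 2(1 − 0.9125) = 0.1749.

0.175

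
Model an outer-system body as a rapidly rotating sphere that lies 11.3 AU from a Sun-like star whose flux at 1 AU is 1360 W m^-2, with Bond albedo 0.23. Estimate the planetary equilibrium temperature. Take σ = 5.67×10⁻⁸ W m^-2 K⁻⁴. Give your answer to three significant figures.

77.5 K

By the inverse-square law, S = 1360/11.3² = 10.65 W m^-2.
The planet absorbs (1−α)S over its disc πR² and re-emits over 4πR², so the mean absorbed flux is (1−0.23)·10.65/4 = 2.050 W m^-2.
Balancing against σT⁴: T = (2.050/5.67×10⁻⁸)^(1/4) = 77.55 K.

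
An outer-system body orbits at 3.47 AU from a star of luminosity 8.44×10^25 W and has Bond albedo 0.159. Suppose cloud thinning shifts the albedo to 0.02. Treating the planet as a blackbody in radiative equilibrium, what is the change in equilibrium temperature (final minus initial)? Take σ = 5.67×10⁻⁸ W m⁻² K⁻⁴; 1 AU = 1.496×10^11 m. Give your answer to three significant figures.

3.82 K

d = 3.47 × 1.496×10^11 m = 5.191×10^11 m.
S = L/(4πd²) = 24.92 W m⁻².
With α = 0.159, T₁ = 98.05 K.
After:  T₂ = [24.92·0.98/(4σ)]^(1/4) = 101.9 K.
Change: 101.9 − 98.05 = 3.822 K.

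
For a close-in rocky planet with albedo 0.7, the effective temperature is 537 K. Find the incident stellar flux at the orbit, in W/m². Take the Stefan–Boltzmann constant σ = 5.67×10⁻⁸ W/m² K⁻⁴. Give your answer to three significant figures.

62900 W/m²

From S(1−α)/4 = σT⁴: S = 4σT⁴/(1−α).
σT⁴ = 5.67×10⁻⁸·(537)⁴ = 4715 W/m².
So S = 4×4715/(1−0.7) = 62870 W/m².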